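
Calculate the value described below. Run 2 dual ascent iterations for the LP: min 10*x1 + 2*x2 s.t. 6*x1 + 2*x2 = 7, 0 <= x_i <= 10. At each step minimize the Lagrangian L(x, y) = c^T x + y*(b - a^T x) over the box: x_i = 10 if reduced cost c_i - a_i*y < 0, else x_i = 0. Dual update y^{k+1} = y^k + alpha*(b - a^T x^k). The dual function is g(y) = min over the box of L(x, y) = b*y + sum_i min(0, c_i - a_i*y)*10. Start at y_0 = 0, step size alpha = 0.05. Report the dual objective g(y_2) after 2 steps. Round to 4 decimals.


Dual ascent for LP: min 10*x1 + 2*x2, 6*x1 + 2*x2 = 7, 0 <= x_i <= 10
Step 1: y^k = 0.0, reduced costs: (10.0, 2.0)
  x^k = (0.0, 0.0), subgradient = b - a^T x = 7.0
  y^{k+1} = 0.0 + 0.05*7.0 = 0.35
Step 2: y^k = 0.35, reduced costs: (7.9, 1.3)
  x^k = (0.0, 0.0), subgradient = b - a^T x = 7.0
  y^{k+1} = 0.35 + 0.05*7.0 = 0.7
Dual objective at y_2 = 0.7: reduced costs (5.8, 0.6), box minimizer x = (0.0, 0.0)
g(y_2) = b*y + (c1 - a1*y)*x1 + (c2 - a2*y)*x2 = 7*0.7 + 5.8*0.0 + 0.6*0.0 = 4.9 + 0.0 + 0.0 = 4.9


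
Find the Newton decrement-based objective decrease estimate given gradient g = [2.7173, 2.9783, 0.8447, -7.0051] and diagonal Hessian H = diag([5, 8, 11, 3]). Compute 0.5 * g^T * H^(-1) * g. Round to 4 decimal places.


Step 1: H is diagonal, so H^(-1) * g = [0.5435, 0.3723, 0.0768, -2.335].
Step 2: g^T H^(-1) g = sum_i g_i^2 / H_ii
  = (2.7173)^2/5 + (2.9783)^2/8 + (0.8447)^2/11 + (-7.0051)^2/3
  = 1.4767 + 1.1088 + 0.0649 + 16.3571 = 19.0075
Step 3: Objective decrease = 0.5 * g^T H^(-1) g = 9.5038


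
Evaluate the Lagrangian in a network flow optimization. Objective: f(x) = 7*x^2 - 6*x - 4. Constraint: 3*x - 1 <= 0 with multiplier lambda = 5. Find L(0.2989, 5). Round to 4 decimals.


Step 1: Evaluate f(x).
f(0.2989) = 7*0.2989^2 - 6*0.2989 - 4 = -5.168
Step 2: Evaluate g(x).
g(0.2989) = 3*0.2989 - 1 = -0.1033
Step 3: Compute Lagrangian.
L = -5.168 + 5*-0.1033 = -5.6845


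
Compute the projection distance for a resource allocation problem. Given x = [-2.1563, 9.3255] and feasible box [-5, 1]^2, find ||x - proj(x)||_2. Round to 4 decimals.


Project each component onto [-5, 1].
clip(-2.1563) = -2.1563, clip(9.3255) = 1.0
Projection = [-2.1563, 1.0]
Squared diffs: [0.0, 69.314]
Distance = sqrt(69.314) = 8.3255


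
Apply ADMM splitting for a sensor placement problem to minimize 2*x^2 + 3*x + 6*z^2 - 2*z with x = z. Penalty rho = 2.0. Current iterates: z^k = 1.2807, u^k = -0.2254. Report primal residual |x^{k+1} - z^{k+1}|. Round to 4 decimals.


ADMM iteration with rho = 2.0, z^k = 1.2807, u^k = -0.2254
Step 1: x-update.
Minimize 2*x^2 + 3*x + (2.0/2)*(x - 1.2807 - 0.2254)^2
FOC: (2*2 + 2.0)*x = -3 + 2.0*(1.2807 + 0.2254)
x^{k+1} = 0.002
Step 2: z-update.
Minimize 6*z^2 - 2*z + (2.0/2)*(0.002 - z - 0.2254)^2
FOC: (2*6 + 2.0)*z = 2 + 2.0*(0.002 - 0.2254)
z^{k+1} = 0.1109
Step 3: u-update.
u^{k+1} = -0.2254 + 0.002 - 0.1109 = -0.3343
Step 4: Primal residual = |0.002 - 0.1109| = 0.1089


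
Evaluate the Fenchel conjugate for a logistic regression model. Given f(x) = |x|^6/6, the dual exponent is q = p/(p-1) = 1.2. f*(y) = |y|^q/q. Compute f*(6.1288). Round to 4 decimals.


The conjugate exponent q satisfies 1/p + 1/q = 1.
p = 6, so q = 6/(6 - 1) = 1.2
|y|^q = 6.1288^1.2 = 8.8075
f*(6.1288) = 8.8075 / 1.2 = 7.3395


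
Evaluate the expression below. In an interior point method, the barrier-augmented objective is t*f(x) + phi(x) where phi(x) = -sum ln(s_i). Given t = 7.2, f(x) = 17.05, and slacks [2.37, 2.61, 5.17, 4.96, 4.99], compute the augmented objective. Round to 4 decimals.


Step 1: Compute log-barrier.
ln values: [0.8629, 0.9594, 1.6429, 1.6014, 1.6074]
phi = -(0.8629 + 0.9594 + 1.6429 + 1.6014 + 1.6074) = -6.674
Step 2: Compute augmented objective.
t*f(x) = 7.2*17.05 = 122.76
Total = 122.76 - 6.674 = 116.086


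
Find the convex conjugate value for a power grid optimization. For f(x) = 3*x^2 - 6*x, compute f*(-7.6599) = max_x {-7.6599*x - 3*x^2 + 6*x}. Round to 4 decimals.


f*(y) = sup_x {y*x - a*x^2 - b*x} = sup_x {(y-b)*x - a*x^2}
FOC: (y - b) - 2a*x = 0 => x* = (y - b)/(2a)
x* = (-7.6599 + 6)/(2*3) = -0.2767
f*(-7.6599) = (y-b)^2/(4a) = (-7.6599 + 6)^2/(4*3)
= 2.7553/12 = 0.2296


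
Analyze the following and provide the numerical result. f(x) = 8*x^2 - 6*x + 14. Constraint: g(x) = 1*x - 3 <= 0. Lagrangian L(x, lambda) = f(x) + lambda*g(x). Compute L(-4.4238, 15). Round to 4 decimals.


Step 1: Evaluate f(x).
f(-4.4238) = 8*(-4.4238)^2 - 6*(-4.4238) + 14 = 197.1029
Step 2: Evaluate g(x).
g(-4.4238) = 1*-4.4238 - 3 = -7.4238
Step 3: Compute Lagrangian.
L = 197.1029 + 15*-7.4238 = 85.7459


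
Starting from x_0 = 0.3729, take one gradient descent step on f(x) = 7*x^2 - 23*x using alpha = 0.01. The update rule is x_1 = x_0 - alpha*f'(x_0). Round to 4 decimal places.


We compute the gradient at x_0 and apply the update.
f'(x) = 14*x - 23
f'(0.3729) = 14*0.3729 - 23 = -17.7794
x_1 = 0.3729 - 0.01*-17.7794 = 0.5507


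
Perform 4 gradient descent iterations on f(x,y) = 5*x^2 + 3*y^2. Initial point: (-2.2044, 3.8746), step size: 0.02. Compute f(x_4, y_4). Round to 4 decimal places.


Gradient descent on f(x,y) = 5*x^2 + 3*y^2.
Starting point: (-2.2044, 3.8746), alpha = 0.02
Step 1: grad_x = 2*5*-2.2044 = -22.044, grad_y = 2*3*3.8746 = 23.2476
  x_1 = -2.2044 - 0.02*-22.044 = -1.7635
  y_1 = 3.8746 - 0.02*23.2476 = 3.4096
Step 2: grad_x = 2*5*-1.7635 = -17.6352, grad_y = 2*3*3.4096 = 20.4579
  x_2 = -1.7635 - 0.02*-17.6352 = -1.4108
  y_2 = 3.4096 - 0.02*20.4579 = 3.0005
Step 3: grad_x = 2*5*-1.4108 = -14.1082, grad_y = 2*3*3.0005 = 18.0029
  x_3 = -1.4108 - 0.02*-14.1082 = -1.1287
  y_3 = 3.0005 - 0.02*18.0029 = 2.6404
Step 4: grad_x = 2*5*-1.1287 = -11.2865, grad_y = 2*3*2.6404 = 15.8426
  x_4 = -1.1287 - 0.02*-11.2865 = -0.9029
  y_4 = 2.6404 - 0.02*15.8426 = 2.3236
f(-0.9029, 2.3236) = 5*(-0.9029)^2 + 3*2.3236^2 = 20.2734


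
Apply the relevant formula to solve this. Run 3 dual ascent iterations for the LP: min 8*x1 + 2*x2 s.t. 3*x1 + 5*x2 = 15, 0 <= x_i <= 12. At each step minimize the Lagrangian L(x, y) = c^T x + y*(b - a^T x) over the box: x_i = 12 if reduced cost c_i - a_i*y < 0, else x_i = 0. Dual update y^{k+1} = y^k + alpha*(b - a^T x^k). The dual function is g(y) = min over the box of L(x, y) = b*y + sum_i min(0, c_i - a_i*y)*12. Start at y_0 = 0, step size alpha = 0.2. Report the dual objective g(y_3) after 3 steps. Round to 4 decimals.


Dual ascent for LP: min 8*x1 + 2*x2, 3*x1 + 5*x2 = 15, 0 <= x_i <= 12
Step 1: y^k = 0.0, reduced costs: (8.0, 2.0)
  x^k = (0.0, 0.0), subgradient = b - a^T x = 15.0
  y^{k+1} = 0.0 + 0.2*15.0 = 3.0
Step 2: y^k = 3.0, reduced costs: (-1.0, -13.0)
  x^k = (12.0, 12.0), subgradient = b - a^T x = -81.0
  y^{k+1} = 3.0 + 0.2*-81.0 = -13.2
Step 3: y^k = -13.2, reduced costs: (47.6, 68.0)
  x^k = (0.0, 0.0), subgradient = b - a^T x = 15.0
  y^{k+1} = -13.2 + 0.2*15.0 = -10.2
Dual objective at y_3 = -10.2: reduced costs (38.6, 53.0), box minimizer x = (0.0, 0.0)
g(y_3) = b*y + (c1 - a1*y)*x1 + (c2 - a2*y)*x2 = 15*(-10.2) + 38.6*0.0 + 53.0*0.0 = -153.0 + 0.0 + 0.0 = -153.0


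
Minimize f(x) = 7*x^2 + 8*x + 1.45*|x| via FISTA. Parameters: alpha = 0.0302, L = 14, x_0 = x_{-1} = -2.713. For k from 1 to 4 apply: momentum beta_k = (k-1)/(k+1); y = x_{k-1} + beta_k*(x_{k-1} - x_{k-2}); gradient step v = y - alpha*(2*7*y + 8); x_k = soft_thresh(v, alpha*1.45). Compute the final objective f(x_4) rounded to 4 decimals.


FISTA on f(x) = 7*x^2 + 8*x + 1.45*|x|
L = 14, alpha = 0.0302
Iteration 1: beta = 0.0, y = -2.713 + 0.0*(-2.713 + 2.713) = -2.713
  grad(y) = -29.982, v = y - alpha*grad = -1.8075
  prox(v) = soft_thresh(-1.8075, 0.0438) = -1.7638
Iteration 2: beta = 0.3333, y = -1.7638 + 0.3333*(-1.7638 + 2.713) = -1.4473
  grad(y) = -12.2627, v = y - alpha*grad = -1.077
  prox(v) = soft_thresh(-1.077, 0.0438) = -1.0332
Iteration 3: beta = 0.5, y = -1.0332 + 0.5*(-1.0332 + 1.7638) = -0.6679
  grad(y) = -1.3512, v = y - alpha*grad = -0.6271
  prox(v) = soft_thresh(-0.6271, 0.0438) = -0.5833
Iteration 4: beta = 0.6, y = -0.5833 + 0.6*(-0.5833 + 1.0332) = -0.3134
  grad(y) = 3.612, v = y - alpha*grad = -0.4225
  prox(v) = soft_thresh(-0.4225, 0.0438) = -0.3787
f(x_4) = 7*(-0.3787)^2 + 8*(-0.3787) + 1.45*|-0.3787| = -1.4766


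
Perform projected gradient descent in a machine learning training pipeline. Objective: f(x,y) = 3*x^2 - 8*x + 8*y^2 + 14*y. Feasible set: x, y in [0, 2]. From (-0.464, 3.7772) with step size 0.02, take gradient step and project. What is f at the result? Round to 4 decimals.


Step 1: Compute gradient at (-0.464, 3.7772).
grad_x = 2*3*-0.464 - 8 = -10.784
grad_y = 2*8*3.7772 + 14 = 74.4352
Step 2: Gradient step.
x_raw = -0.464 - 0.02*-10.784 = -0.2483
y_raw = 3.7772 - 0.02*74.4352 = 2.2885
Step 3: Project onto [0, 2].
x_proj = clip(-0.2483) = 0.0
y_proj = clip(2.2885) = 2.0
Step 4: Evaluate f.
f(0.0, 2.0) = 60.0


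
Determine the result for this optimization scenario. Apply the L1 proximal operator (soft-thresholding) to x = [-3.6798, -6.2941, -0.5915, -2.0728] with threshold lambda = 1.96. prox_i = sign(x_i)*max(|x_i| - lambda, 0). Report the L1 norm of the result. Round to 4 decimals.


Soft-thresholding with lambda = 1.96:
prox(-3.6798) = sign(-3.6798)*max(|-3.6798| - 1.96, 0) = -1.7198
prox(-6.2941) = sign(-6.2941)*max(|-6.2941| - 1.96, 0) = -4.3341
prox(-0.5915) = sign(-0.5915)*max(|-0.5915| - 1.96, 0) = 0.0
prox(-2.0728) = sign(-2.0728)*max(|-2.0728| - 1.96, 0) = -0.1128
prox(x) = [-1.7198, -4.3341, 0.0, -0.1128]
||prox(x)||_1 = 1.7198 + 4.3341 + 0.0 + 0.1128 = 6.1667


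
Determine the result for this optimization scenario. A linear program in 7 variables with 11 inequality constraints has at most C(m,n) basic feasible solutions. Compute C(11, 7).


Each vertex corresponds to some choice of n active constraints out of m, so the number of vertices is at most C(m, n) = m! / (n!(m-n)!).
m = 11, n = 7
Numerator: 11 * 10 * 9 * 8 * 7 * 6 * 5
Denominator: 7! = 5040
C(11, 7) = 330


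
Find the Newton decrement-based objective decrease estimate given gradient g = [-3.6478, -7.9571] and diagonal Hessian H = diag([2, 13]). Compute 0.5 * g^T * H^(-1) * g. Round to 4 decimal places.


Step 1: H is diagonal, so H^(-1) * g = [-1.8239, -0.6121].
Step 2: g^T H^(-1) g = sum_i g_i^2 / H_ii
  = (-3.6478)^2/2 + (-7.9571)^2/13
  = 6.6532 + 4.8704 = 11.5236
Step 3: Objective decrease = 0.5 * g^T H^(-1) g = 5.7618


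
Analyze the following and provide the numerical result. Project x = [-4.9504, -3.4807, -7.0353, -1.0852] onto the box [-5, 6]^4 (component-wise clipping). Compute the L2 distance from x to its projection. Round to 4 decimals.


Project each component onto [-5, 6].
clip(-4.9504) = -4.9504, clip(-3.4807) = -3.4807, clip(-7.0353) = -5.0, clip(-1.0852) = -1.0852
Projection = [-4.9504, -3.4807, -5.0, -1.0852]
Squared diffs: [0.0, 0.0, 4.1424, 0.0]
Distance = sqrt(4.1424) = 2.0353


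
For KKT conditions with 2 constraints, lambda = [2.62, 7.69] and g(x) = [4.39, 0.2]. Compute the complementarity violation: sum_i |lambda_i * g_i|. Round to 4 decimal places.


KKT complementary slackness check:
lambda_1 * g_1 = 2.62 * 4.39 = 11.5018
lambda_2 * g_2 = 7.69 * 0.2 = 1.538
Total violation = 11.5018 + 1.538 = 13.0398


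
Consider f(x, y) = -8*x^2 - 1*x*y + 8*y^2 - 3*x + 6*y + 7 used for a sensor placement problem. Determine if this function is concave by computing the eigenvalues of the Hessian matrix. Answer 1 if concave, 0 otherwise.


The Hessian of f(x,y) = -8*x^2 - 1*x*y + 8*y^2 - 3*x + 6*y + 7 is:
H = [[-16, -1], [-1, 16]]
Trace = -16 + 16 = 0
Determinant = -16*16 - (-1)^2 = -257
Discriminant = (0)^2 - 4*-257 = 1028.0
Eigenvalues: lambda_1 = -16.0312, lambda_2 = 16.0312
The function is not concave.

0


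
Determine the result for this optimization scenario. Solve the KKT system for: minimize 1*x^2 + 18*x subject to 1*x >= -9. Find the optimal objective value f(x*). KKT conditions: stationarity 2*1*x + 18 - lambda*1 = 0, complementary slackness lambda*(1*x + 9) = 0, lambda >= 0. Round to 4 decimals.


Step 1: Try lambda = 0 (constraint inactive).
Stationarity: 2*1*x + 18 = 0
x* = -18/(2*1) = -9.0
Check constraint: 1*-9.0 = -9.0 >= -9 -- satisfied.
Step 2: Compute optimal value.
f(x*) = 1*(-9.0)^2 + 18*(-9.0) = -81.0


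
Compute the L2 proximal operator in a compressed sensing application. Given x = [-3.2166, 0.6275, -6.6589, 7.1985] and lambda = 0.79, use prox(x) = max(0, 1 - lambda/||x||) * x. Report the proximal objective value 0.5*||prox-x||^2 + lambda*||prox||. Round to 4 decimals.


Step 1: Compute ||x||.
||x|| = 10.3392
Step 2: Compute scaling factor.
scale = max(0, 1 - 0.79/10.3392) = 0.9236
Step 3: prox(x) = [-2.9708, 0.5796, -6.1501, 6.6485]
||prox(x)|| = 9.5492
Step 4: Proximal objective.
0.5*||prox-x||^2 = 0.3121
lambda*||prox|| = 7.5439
Total = 7.8559


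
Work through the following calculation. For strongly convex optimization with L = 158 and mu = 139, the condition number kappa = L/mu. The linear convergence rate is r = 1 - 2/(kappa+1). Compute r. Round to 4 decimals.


Step 1: Compute the condition number.
kappa = L/mu = 158/139 = 1.1367
Step 2: Compute the convergence rate.
r = 1 - 2/(kappa + 1) = 1 - 2*mu/(L + mu) = (L - mu)/(L + mu) = 19/297 = 0.064


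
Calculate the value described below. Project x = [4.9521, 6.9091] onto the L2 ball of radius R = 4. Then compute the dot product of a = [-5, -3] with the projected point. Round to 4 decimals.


Step 1: Compute ||x|| (intermediates to 6 decimals).
||x|| = sqrt(4.9521^2 + 6.9091^2) = 8.500527
Step 2: Project.
Since ||x|| > R, scale = R/||x|| = 4/8.500527 = 0.470559, proj(x) = scale * x
proj(x) = [2.330255, 3.251139]
Step 3: Dot product.
a^T * proj(x) = -5*2.330255 - 3*3.251139 = -21.4047


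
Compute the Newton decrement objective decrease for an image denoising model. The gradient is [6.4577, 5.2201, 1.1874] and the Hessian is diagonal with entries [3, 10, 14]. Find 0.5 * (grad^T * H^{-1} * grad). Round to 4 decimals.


Step 1: H is diagonal, so H^(-1) * g = [2.1526, 0.522, 0.0848].
Step 2: g^T H^(-1) g = sum_i g_i^2 / H_ii
  = (6.4577)^2/3 + (5.2201)^2/10 + (1.1874)^2/14
  = 13.9006 + 2.7249 + 0.1007 = 16.7263
Step 3: Objective decrease = 0.5 * g^T H^(-1) g = 8.3631


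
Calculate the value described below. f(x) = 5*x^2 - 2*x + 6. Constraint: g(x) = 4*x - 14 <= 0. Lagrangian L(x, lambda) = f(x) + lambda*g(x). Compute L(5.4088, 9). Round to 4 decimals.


Step 1: Evaluate f(x).
f(5.4088) = 5*5.4088^2 - 2*5.4088 + 6 = 141.458
Step 2: Evaluate g(x).
g(5.4088) = 4*5.4088 - 14 = 7.6352
Step 3: Compute Lagrangian.
L = 141.458 + 9*7.6352 = 210.1748


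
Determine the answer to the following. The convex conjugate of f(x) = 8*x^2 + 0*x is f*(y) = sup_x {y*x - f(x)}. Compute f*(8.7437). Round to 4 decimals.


f*(y) = sup_x {y*x - a*x^2 - b*x} = sup_x {(y-b)*x - a*x^2}
FOC: (y - b) - 2a*x = 0 => x* = (y - b)/(2a)
x* = (8.7437 - 0)/(2*8) = 0.5465
f*(8.7437) = (y-b)^2/(4a) = (8.7437 - 0)^2/(4*8)
= 76.4523/32 = 2.3891


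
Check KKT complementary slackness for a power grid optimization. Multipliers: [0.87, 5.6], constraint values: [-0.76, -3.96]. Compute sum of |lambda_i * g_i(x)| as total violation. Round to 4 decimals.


KKT complementary slackness check:
lambda_1 * g_1 = 0.87 * -0.76 = -0.6612
lambda_2 * g_2 = 5.6 * -3.96 = -22.176
Total violation = 0.6612 + 22.176 = 22.8372


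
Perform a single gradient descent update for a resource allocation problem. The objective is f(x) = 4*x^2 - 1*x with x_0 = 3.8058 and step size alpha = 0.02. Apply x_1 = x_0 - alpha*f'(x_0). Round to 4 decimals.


We compute the gradient at x_0 and apply the update.
f'(x) = 8*x - 1
f'(3.8058) = 8*3.8058 - 1 = 29.4464
x_1 = 3.8058 - 0.02*29.4464 = 3.2169


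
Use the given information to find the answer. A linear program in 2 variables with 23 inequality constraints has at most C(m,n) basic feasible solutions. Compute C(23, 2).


Each vertex corresponds to some choice of n active constraints out of m, so the number of vertices is at most C(m, n) = m! / (n!(m-n)!).
m = 23, n = 2
Numerator: 23 * 22
Denominator: 2! = 2
C(23, 2) = 253


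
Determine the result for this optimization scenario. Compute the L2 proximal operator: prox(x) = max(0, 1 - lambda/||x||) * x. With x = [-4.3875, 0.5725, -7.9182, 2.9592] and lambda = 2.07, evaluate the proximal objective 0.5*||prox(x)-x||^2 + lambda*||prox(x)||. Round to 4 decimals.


Step 1: Compute ||x||.
||x|| = 9.5411
Step 2: Compute scaling factor.
scale = max(0, 1 - 2.07/9.5411) = 0.783
Step 3: prox(x) = [-3.4356, 0.4483, -6.2003, 2.3172]
||prox(x)|| = 7.4711
Step 4: Proximal objective.
0.5*||prox-x||^2 = 2.1425
lambda*||prox|| = 15.4652
Total = 17.6076


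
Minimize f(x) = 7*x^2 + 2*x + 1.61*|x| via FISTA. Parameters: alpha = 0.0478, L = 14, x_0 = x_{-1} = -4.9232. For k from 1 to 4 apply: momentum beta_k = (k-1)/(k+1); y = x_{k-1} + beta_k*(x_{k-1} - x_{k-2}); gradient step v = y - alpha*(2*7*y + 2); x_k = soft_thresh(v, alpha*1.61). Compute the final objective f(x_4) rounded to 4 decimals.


FISTA on f(x) = 7*x^2 + 2*x + 1.61*|x|
L = 14, alpha = 0.0478
Iteration 1: beta = 0.0, y = -4.9232 + 0.0*(-4.9232 + 4.9232) = -4.9232
  grad(y) = -66.9248, v = y - alpha*grad = -1.7242
  prox(v) = soft_thresh(-1.7242, 0.077) = -1.6472
Iteration 2: beta = 0.3333, y = -1.6472 + 0.3333*(-1.6472 + 4.9232) = -0.5552
  grad(y) = -5.7735, v = y - alpha*grad = -0.2793
  prox(v) = soft_thresh(-0.2793, 0.077) = -0.2023
Iteration 3: beta = 0.5, y = -0.2023 + 0.5*(-0.2023 + 1.6472) = 0.5201
  grad(y) = 9.282, v = y - alpha*grad = 0.0765
  prox(v) = soft_thresh(0.0765, 0.077) = 0.0
Iteration 4: beta = 0.6, y = 0.0 + 0.6*(0.0 + 0.2023) = 0.1214
  grad(y) = 3.6995, v = y - alpha*grad = -0.0554
  prox(v) = soft_thresh(-0.0554, 0.077) = 0.0
f(x_4) = 7*0.0^2 + 2*0.0 + 1.61*|0.0| = 0.0


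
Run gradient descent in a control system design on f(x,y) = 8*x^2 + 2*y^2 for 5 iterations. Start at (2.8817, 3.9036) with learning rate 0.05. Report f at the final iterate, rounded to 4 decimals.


Gradient descent on f(x,y) = 8*x^2 + 2*y^2.
Starting point: (2.8817, 3.9036), alpha = 0.05
Step 1: grad_x = 2*8*2.8817 = 46.1072, grad_y = 2*2*3.9036 = 15.6144
  x_1 = 2.8817 - 0.05*46.1072 = 0.5763
  y_1 = 3.9036 - 0.05*15.6144 = 3.1229
Step 2: grad_x = 2*8*0.5763 = 9.2214, grad_y = 2*2*3.1229 = 12.4915
  x_2 = 0.5763 - 0.05*9.2214 = 0.1153
  y_2 = 3.1229 - 0.05*12.4915 = 2.4983
Step 3: grad_x = 2*8*0.1153 = 1.8443, grad_y = 2*2*2.4983 = 9.9932
  x_3 = 0.1153 - 0.05*1.8443 = 0.0231
  y_3 = 2.4983 - 0.05*9.9932 = 1.9986
Step 4: grad_x = 2*8*0.0231 = 0.3689, grad_y = 2*2*1.9986 = 7.9946
  x_4 = 0.0231 - 0.05*0.3689 = 0.0046
  y_4 = 1.9986 - 0.05*7.9946 = 1.5989
Step 5: grad_x = 2*8*0.0046 = 0.0738, grad_y = 2*2*1.5989 = 6.3957
  x_5 = 0.0046 - 0.05*0.0738 = 0.0009
  y_5 = 1.5989 - 0.05*6.3957 = 1.2791
f(0.0009, 1.2791) = 8*0.0009^2 + 2*1.2791^2 = 3.2724


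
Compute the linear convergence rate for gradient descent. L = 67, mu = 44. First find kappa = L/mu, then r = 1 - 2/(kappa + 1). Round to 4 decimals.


Step 1: Compute the condition number.
kappa = L/mu = 67/44 = 1.5227
Step 2: Compute the convergence rate.
r = 1 - 2/(kappa + 1) = 1 - 2*mu/(L + mu) = (L - mu)/(L + mu) = 23/111 = 0.2072


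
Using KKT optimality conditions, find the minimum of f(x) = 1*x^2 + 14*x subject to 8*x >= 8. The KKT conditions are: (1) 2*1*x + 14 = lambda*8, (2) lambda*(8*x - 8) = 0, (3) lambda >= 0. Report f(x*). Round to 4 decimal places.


Step 1: Try lambda = 0 (constraint inactive).
x_unc = -14/(2*1) = -7.0
Check: 8*-7.0 = -56.0 < 8 -- violated!
Step 2: Constraint must be active: 8*x = 8
x* = 8/8 = 1.0
lambda = (2*1*1.0 + 14)/8 = 2.0
Step 3: Compute optimal value.
f(x*) = 1*1.0^2 + 14*1.0 = 15.0


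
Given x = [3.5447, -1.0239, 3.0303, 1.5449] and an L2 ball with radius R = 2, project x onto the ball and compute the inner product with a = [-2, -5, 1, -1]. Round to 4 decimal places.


Step 1: Compute ||x|| (intermediates to 6 decimals).
||x|| = sqrt(3.5447^2 + (-1.0239)^2 + 3.0303^2 + 1.5449^2) = 5.018237
Step 2: Project.
Since ||x|| > R, scale = R/||x|| = 2/5.018237 = 0.398546, proj(x) = scale * x
proj(x) = [1.412726, -0.408071, 1.207714, 0.615714]
Step 3: Dot product.
a^T * proj(x) = -2*1.412726 - 5*(-0.408071) + 1*1.207714 - 1*0.615714 = -0.1931


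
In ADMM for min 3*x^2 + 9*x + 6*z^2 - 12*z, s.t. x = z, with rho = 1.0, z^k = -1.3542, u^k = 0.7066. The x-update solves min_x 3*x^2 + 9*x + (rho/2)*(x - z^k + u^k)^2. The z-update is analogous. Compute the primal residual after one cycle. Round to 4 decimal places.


ADMM iteration with rho = 1.0, z^k = -1.3542, u^k = 0.7066
Step 1: x-update.
Minimize 3*x^2 + 9*x + (1.0/2)*(x + 1.3542 + 0.7066)^2
FOC: (2*3 + 1.0)*x = -9 + 1.0*(-1.3542 - 0.7066)
x^{k+1} = -1.5801
Step 2: z-update.
Minimize 6*z^2 - 12*z + (1.0/2)*(-1.5801 - z + 0.7066)^2
FOC: (2*6 + 1.0)*z = 12 + 1.0*(-1.5801 + 0.7066)
z^{k+1} = 0.8559
Step 3: u-update.
u^{k+1} = 0.7066 - 1.5801 - 0.8559 = -1.7294
Step 4: Primal residual = |-1.5801 - 0.8559| = 2.436


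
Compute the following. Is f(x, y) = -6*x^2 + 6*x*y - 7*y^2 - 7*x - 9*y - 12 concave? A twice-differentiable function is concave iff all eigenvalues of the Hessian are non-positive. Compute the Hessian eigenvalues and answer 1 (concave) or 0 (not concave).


The Hessian of f(x,y) = -6*x^2 + 6*x*y - 7*y^2 - 7*x - 9*y - 12 is:
H = [[-12, 6], [6, -14]]
Trace = -12 - 14 = -26
Determinant = -12*-14 - (6)^2 = 132
Discriminant = (-26)^2 - 4*132 = 148.0
Eigenvalues: lambda_1 = -19.0828, lambda_2 = -6.9172
The function is concave.

1


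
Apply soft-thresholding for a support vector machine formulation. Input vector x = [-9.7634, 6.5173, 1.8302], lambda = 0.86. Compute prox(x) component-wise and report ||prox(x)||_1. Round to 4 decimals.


Soft-thresholding with lambda = 0.86:
prox(-9.7634) = sign(-9.7634)*max(|-9.7634| - 0.86, 0) = -8.9034
prox(6.5173) = sign(6.5173)*max(|6.5173| - 0.86, 0) = 5.6573
prox(1.8302) = sign(1.8302)*max(|1.8302| - 0.86, 0) = 0.9702
prox(x) = [-8.9034, 5.6573, 0.9702]
||prox(x)||_1 = 8.9034 + 5.6573 + 0.9702 = 15.5309


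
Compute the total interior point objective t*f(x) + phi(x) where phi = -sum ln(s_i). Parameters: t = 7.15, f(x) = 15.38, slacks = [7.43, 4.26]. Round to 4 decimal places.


Step 1: Compute log-barrier.
ln values: [2.0055, 1.4493]
phi = -(2.0055 + 1.4493) = -3.4548
Step 2: Compute augmented objective.
t*f(x) = 7.15*15.38 = 109.967
Total = 109.967 - 3.4548 = 106.5122


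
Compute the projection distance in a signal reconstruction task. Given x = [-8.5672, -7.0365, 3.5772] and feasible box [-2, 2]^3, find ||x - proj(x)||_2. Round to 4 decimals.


Project each component onto [-2, 2].
clip(-8.5672) = -2.0, clip(-7.0365) = -2.0, clip(3.5772) = 2.0
Projection = [-2.0, -2.0, 2.0]
Squared diffs: [43.1281, 25.3663, 2.4876]
Distance = sqrt(70.982) = 8.4251


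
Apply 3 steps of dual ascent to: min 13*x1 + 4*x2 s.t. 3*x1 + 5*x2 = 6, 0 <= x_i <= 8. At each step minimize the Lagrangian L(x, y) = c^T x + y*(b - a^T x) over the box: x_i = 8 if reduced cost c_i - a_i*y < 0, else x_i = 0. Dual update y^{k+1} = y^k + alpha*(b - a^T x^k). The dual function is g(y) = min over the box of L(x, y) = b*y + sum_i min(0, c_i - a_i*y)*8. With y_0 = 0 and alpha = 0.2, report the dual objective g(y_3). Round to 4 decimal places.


Dual ascent for LP: min 13*x1 + 4*x2, 3*x1 + 5*x2 = 6, 0 <= x_i <= 8
Step 1: y^k = 0.0, reduced costs: (13.0, 4.0)
  x^k = (0.0, 0.0), subgradient = b - a^T x = 6.0
  y^{k+1} = 0.0 + 0.2*6.0 = 1.2
Step 2: y^k = 1.2, reduced costs: (9.4, -2.0)
  x^k = (0.0, 8.0), subgradient = b - a^T x = -34.0
  y^{k+1} = 1.2 + 0.2*-34.0 = -5.6
Step 3: y^k = -5.6, reduced costs: (29.8, 32.0)
  x^k = (0.0, 0.0), subgradient = b - a^T x = 6.0
  y^{k+1} = -5.6 + 0.2*6.0 = -4.4
Dual objective at y_3 = -4.4: reduced costs (26.2, 26.0), box minimizer x = (0.0, 0.0)
g(y_3) = b*y + (c1 - a1*y)*x1 + (c2 - a2*y)*x2 = 6*(-4.4) + 26.2*0.0 + 26.0*0.0 = -26.4 + 0.0 + 0.0 = -26.4


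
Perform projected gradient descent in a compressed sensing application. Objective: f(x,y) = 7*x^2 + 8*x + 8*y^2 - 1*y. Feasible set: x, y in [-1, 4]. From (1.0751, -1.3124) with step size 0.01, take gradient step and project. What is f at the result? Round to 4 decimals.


Step 1: Compute gradient at (1.0751, -1.3124).
grad_x = 2*7*1.0751 + 8 = 23.0514
grad_y = 2*8*-1.3124 - 1 = -21.9984
Step 2: Gradient step.
x_raw = 1.0751 - 0.01*23.0514 = 0.8446
y_raw = -1.3124 - 0.01*-21.9984 = -1.0924
Step 3: Project onto [-1, 4].
x_proj = clip(0.8446) = 0.8446
y_proj = clip(-1.0924) = -1.0
Step 4: Evaluate f.
f(0.8446, -1.0) = 20.75


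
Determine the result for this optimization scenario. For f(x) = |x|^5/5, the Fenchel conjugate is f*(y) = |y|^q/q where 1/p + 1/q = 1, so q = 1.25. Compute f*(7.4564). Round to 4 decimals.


The conjugate exponent q satisfies 1/p + 1/q = 1.
p = 5, so q = 5/(5 - 1) = 1.25
|y|^q = 7.4564^1.25 = 12.3214
f*(7.4564) = 12.3214 / 1.25 = 9.8572


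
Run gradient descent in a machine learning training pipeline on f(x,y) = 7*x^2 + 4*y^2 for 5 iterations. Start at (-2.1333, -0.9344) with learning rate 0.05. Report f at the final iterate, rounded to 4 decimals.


Gradient descent on f(x,y) = 7*x^2 + 4*y^2.
Starting point: (-2.1333, -0.9344), alpha = 0.05
Step 1: grad_x = 2*7*-2.1333 = -29.8662, grad_y = 2*4*-0.9344 = -7.4752
  x_1 = -2.1333 - 0.05*-29.8662 = -0.64
  y_1 = -0.9344 - 0.05*-7.4752 = -0.5606
Step 2: grad_x = 2*7*-0.64 = -8.9599, grad_y = 2*4*-0.5606 = -4.4851
  x_2 = -0.64 - 0.05*-8.9599 = -0.192
  y_2 = -0.5606 - 0.05*-4.4851 = -0.3364
Step 3: grad_x = 2*7*-0.192 = -2.688, grad_y = 2*4*-0.3364 = -2.6911
  x_3 = -0.192 - 0.05*-2.688 = -0.0576
  y_3 = -0.3364 - 0.05*-2.6911 = -0.2018
Step 4: grad_x = 2*7*-0.0576 = -0.8064, grad_y = 2*4*-0.2018 = -1.6146
  x_4 = -0.0576 - 0.05*-0.8064 = -0.0173
  y_4 = -0.2018 - 0.05*-1.6146 = -0.1211
Step 5: grad_x = 2*7*-0.0173 = -0.2419, grad_y = 2*4*-0.1211 = -0.9688
  x_5 = -0.0173 - 0.05*-0.2419 = -0.0052
  y_5 = -0.1211 - 0.05*-0.9688 = -0.0727
f(-0.0052, -0.0727) = 7*(-0.0052)^2 + 4*(-0.0727)^2 = 0.0213


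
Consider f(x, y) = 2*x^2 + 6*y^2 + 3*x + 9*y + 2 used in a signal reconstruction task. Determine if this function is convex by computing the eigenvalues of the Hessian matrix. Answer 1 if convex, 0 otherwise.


The Hessian of f(x,y) = 2*x^2 + 6*y^2 + 3*x + 9*y + 2 is:
H = [[4, 0], [0, 12]]
Trace = 4 + 12 = 16
Determinant = 4*12 - (0)^2 = 48
Discriminant = (16)^2 - 4*48 = 64.0
Eigenvalues: lambda_1 = 4.0, lambda_2 = 12.0
The function is convex.

1


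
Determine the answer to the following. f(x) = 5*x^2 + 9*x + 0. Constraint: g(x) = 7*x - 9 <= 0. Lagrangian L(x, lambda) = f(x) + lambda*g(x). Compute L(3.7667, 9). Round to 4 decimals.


Step 1: Evaluate f(x).
f(3.7667) = 5*3.7667^2 + 9*3.7667 + 0 = 104.8404
Step 2: Evaluate g(x).
g(3.7667) = 7*3.7667 - 9 = 17.3669
Step 3: Compute Lagrangian.
L = 104.8404 + 9*17.3669 = 261.1425


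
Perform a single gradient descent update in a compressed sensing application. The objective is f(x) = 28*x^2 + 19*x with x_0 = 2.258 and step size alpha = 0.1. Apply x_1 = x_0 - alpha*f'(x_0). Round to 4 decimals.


We compute the gradient at x_0 and apply the update.
f'(x) = 56*x + 19
f'(2.258) = 56*2.258 + 19 = 145.448
x_1 = 2.258 - 0.1*145.448 = -12.2868


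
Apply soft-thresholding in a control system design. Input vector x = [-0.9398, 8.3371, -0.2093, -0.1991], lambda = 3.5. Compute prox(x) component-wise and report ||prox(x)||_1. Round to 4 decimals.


Soft-thresholding with lambda = 3.5:
prox(-0.9398) = sign(-0.9398)*max(|-0.9398| - 3.5, 0) = 0.0
prox(8.3371) = sign(8.3371)*max(|8.3371| - 3.5, 0) = 4.8371
prox(-0.2093) = sign(-0.2093)*max(|-0.2093| - 3.5, 0) = 0.0
prox(-0.1991) = sign(-0.1991)*max(|-0.1991| - 3.5, 0) = 0.0
prox(x) = [0.0, 4.8371, 0.0, 0.0]
||prox(x)||_1 = 0.0 + 4.8371 + 0.0 + 0.0 = 4.8371


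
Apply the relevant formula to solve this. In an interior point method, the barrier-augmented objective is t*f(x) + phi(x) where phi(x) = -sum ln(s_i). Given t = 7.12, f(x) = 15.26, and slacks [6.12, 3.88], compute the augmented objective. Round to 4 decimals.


Step 1: Compute log-barrier.
ln values: [1.8116, 1.3558]
phi = -(1.8116 + 1.3558) = -3.1674
Step 2: Compute augmented objective.
t*f(x) = 7.12*15.26 = 108.6512
Total = 108.6512 - 3.1674 = 105.4838


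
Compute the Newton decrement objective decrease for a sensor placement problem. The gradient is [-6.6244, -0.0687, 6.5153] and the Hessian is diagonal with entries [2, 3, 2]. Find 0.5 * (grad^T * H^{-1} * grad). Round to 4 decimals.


Step 1: H is diagonal, so H^(-1) * g = [-3.3122, -0.0229, 3.2577].
Step 2: g^T H^(-1) g = sum_i g_i^2 / H_ii
  = (-6.6244)^2/2 + (-0.0687)^2/3 + (6.5153)^2/2
  = 21.9413 + 0.0016 + 21.2246 = 43.1675
Step 3: Objective decrease = 0.5 * g^T H^(-1) g = 21.5837


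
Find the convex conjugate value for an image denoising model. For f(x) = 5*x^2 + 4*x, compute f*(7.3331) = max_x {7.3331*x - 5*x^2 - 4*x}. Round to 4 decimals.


f*(y) = sup_x {y*x - a*x^2 - b*x} = sup_x {(y-b)*x - a*x^2}
FOC: (y - b) - 2a*x = 0 => x* = (y - b)/(2a)
x* = (7.3331 - 4)/(2*5) = 0.3333
f*(7.3331) = (y-b)^2/(4a) = (7.3331 - 4)^2/(4*5)
= 11.1096/20 = 0.5555


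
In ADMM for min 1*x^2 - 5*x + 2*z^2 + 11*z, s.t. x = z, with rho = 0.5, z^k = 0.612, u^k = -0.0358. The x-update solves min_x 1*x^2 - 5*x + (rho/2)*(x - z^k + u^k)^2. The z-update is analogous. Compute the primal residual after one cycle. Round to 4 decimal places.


ADMM iteration with rho = 0.5, z^k = 0.612, u^k = -0.0358
Step 1: x-update.
Minimize 1*x^2 - 5*x + (0.5/2)*(x - 0.612 - 0.0358)^2
FOC: (2*1 + 0.5)*x = 5 + 0.5*(0.612 + 0.0358)
x^{k+1} = 2.1296
Step 2: z-update.
Minimize 2*z^2 + 11*z + (0.5/2)*(2.1296 - z - 0.0358)^2
FOC: (2*2 + 0.5)*z = -11 + 0.5*(2.1296 - 0.0358)
z^{k+1} = -2.2118
Step 3: u-update.
u^{k+1} = -0.0358 + 2.1296 + 2.2118 = 4.3056
Step 4: Primal residual = |2.1296 + 2.2118| = 4.3414


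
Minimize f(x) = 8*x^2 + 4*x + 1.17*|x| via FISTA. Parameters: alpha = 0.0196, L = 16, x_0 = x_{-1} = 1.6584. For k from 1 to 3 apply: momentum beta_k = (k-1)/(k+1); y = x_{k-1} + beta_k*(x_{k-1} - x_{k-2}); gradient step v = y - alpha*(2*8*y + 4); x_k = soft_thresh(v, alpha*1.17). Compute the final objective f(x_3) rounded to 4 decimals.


FISTA on f(x) = 8*x^2 + 4*x + 1.17*|x|
L = 16, alpha = 0.0196
Iteration 1: beta = 0.0, y = 1.6584 + 0.0*(1.6584 - 1.6584) = 1.6584
  grad(y) = 30.5344, v = y - alpha*grad = 1.0599
  prox(v) = soft_thresh(1.0599, 0.0229) = 1.037
Iteration 2: beta = 0.3333, y = 1.037 + 0.3333*(1.037 - 1.6584) = 0.8299
  grad(y) = 17.2777, v = y - alpha*grad = 0.4912
  prox(v) = soft_thresh(0.4912, 0.0229) = 0.4683
Iteration 3: beta = 0.5, y = 0.4683 + 0.5*(0.4683 - 1.037) = 0.1839
  grad(y) = 6.9428, v = y - alpha*grad = 0.0478
  prox(v) = soft_thresh(0.0478, 0.0229) = 0.0249
f(x_3) = 8*0.0249^2 + 4*0.0249 + 1.17*|0.0249| = 0.1338


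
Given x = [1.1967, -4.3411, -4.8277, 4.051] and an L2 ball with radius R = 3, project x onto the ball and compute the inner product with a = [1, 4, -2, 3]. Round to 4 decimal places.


Step 1: Compute ||x|| (intermediates to 6 decimals).
||x|| = sqrt(1.1967^2 + (-4.3411)^2 + (-4.8277)^2 + 4.051^2) = 7.745613
Step 2: Project.
Since ||x|| > R, scale = R/||x|| = 3/7.745613 = 0.387316, proj(x) = scale * x
proj(x) = [0.463501, -1.681377, -1.869845, 1.569017]
Step 3: Dot product.
a^T * proj(x) = 1*0.463501 + 4*(-1.681377) - 2*(-1.869845) + 3*1.569017 = 2.1847


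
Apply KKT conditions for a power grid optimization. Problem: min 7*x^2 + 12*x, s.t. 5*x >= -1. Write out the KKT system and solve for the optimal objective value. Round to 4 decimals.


Step 1: Try lambda = 0 (constraint inactive).
x_unc = -12/(2*7) = -0.8571
Check: 5*-0.8571 = -4.2855 < -1 -- violated!
Step 2: Constraint must be active: 5*x = -1
x* = -1/5 = -0.2
lambda = (2*7*(-0.2) + 12)/5 = 1.84
Step 3: Compute optimal value.
f(x*) = 7*(-0.2)^2 + 12*(-0.2) = -2.12


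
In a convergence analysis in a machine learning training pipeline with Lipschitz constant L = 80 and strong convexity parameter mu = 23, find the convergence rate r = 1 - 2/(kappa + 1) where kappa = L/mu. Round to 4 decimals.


Step 1: Compute the condition number.
kappa = L/mu = 80/23 = 3.4783
Step 2: Compute the convergence rate.
r = 1 - 2/(kappa + 1) = 1 - 2*mu/(L + mu) = (L - mu)/(L + mu) = 57/103 = 0.5534


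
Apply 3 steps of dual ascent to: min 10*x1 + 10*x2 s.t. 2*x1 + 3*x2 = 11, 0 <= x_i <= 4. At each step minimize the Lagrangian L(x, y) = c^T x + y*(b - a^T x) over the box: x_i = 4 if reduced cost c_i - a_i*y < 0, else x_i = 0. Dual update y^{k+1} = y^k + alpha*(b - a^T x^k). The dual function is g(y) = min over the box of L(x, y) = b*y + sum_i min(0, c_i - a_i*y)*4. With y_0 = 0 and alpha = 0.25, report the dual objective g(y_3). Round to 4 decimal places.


Dual ascent for LP: min 10*x1 + 10*x2, 2*x1 + 3*x2 = 11, 0 <= x_i <= 4
Step 1: y^k = 0.0, reduced costs: (10.0, 10.0)
  x^k = (0.0, 0.0), subgradient = b - a^T x = 11.0
  y^{k+1} = 0.0 + 0.25*11.0 = 2.75
Step 2: y^k = 2.75, reduced costs: (4.5, 1.75)
  x^k = (0.0, 0.0), subgradient = b - a^T x = 11.0
  y^{k+1} = 2.75 + 0.25*11.0 = 5.5
Step 3: y^k = 5.5, reduced costs: (-1.0, -6.5)
  x^k = (4.0, 4.0), subgradient = b - a^T x = -9.0
  y^{k+1} = 5.5 + 0.25*-9.0 = 3.25
Dual objective at y_3 = 3.25: reduced costs (3.5, 0.25), box minimizer x = (0.0, 0.0)
g(y_3) = b*y + (c1 - a1*y)*x1 + (c2 - a2*y)*x2 = 11*3.25 + 3.5*0.0 + 0.25*0.0 = 35.75 + 0.0 + 0.0 = 35.75


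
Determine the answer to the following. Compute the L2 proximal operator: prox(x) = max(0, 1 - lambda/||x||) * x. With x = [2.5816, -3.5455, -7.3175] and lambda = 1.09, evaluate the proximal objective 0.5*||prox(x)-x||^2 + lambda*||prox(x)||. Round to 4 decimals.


Step 1: Compute ||x||.
||x|| = 8.5312
Step 2: Compute scaling factor.
scale = max(0, 1 - 1.09/8.5312) = 0.8722
Step 3: prox(x) = [2.2518, -3.0925, -6.3826]
||prox(x)|| = 7.4412
Step 4: Proximal objective.
0.5*||prox-x||^2 = 0.5941
lambda*||prox|| = 8.1109
Total = 8.7049


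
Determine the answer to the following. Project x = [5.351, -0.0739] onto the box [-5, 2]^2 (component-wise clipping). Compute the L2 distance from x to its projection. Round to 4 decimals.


Project each component onto [-5, 2].
clip(5.351) = 2.0, clip(-0.0739) = -0.0739
Projection = [2.0, -0.0739]
Squared diffs: [11.2292, 0.0]
Distance = sqrt(11.2292) = 3.351


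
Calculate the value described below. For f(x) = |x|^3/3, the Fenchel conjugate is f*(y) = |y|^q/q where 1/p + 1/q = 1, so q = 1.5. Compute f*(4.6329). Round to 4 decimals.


The conjugate exponent q satisfies 1/p + 1/q = 1.
p = 3, so q = 3/(3 - 1) = 1.5
|y|^q = 4.6329^1.5 = 9.9719
f*(4.6329) = 9.9719 / 1.5 = 6.648


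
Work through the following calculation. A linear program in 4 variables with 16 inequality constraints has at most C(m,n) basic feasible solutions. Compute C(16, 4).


Each vertex corresponds to some choice of n active constraints out of m, so the number of vertices is at most C(m, n) = m! / (n!(m-n)!).
m = 16, n = 4
Numerator: 16 * 15 * 14 * 13
Denominator: 4! = 24
C(16, 4) = 1820


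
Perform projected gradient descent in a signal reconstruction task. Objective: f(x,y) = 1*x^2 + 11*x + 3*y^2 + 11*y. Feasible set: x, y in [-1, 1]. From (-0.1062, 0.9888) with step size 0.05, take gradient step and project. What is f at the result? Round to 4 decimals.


Step 1: Compute gradient at (-0.1062, 0.9888).
grad_x = 2*1*-0.1062 + 11 = 10.7876
grad_y = 2*3*0.9888 + 11 = 16.9328
Step 2: Gradient step.
x_raw = -0.1062 - 0.05*10.7876 = -0.6456
y_raw = 0.9888 - 0.05*16.9328 = 0.1422
Step 3: Project onto [-1, 1].
x_proj = clip(-0.6456) = -0.6456
y_proj = clip(0.1422) = 0.1422
Step 4: Evaluate f.
f(-0.6456, 0.1422) = -5.0602


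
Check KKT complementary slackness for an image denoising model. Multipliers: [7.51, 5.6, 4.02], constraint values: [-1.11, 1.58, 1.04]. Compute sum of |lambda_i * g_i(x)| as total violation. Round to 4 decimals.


KKT complementary slackness check:
lambda_1 * g_1 = 7.51 * -1.11 = -8.3361
lambda_2 * g_2 = 5.6 * 1.58 = 8.848
lambda_3 * g_3 = 4.02 * 1.04 = 4.1808
Total violation = 8.3361 + 8.848 + 4.1808 = 21.3649


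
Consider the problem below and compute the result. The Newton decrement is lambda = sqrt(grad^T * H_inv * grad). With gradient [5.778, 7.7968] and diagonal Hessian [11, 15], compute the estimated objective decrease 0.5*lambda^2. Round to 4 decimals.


Step 1: H is diagonal, so H^(-1) * g = [0.5253, 0.5198].
Step 2: g^T H^(-1) g = sum_i g_i^2 / H_ii
  = (5.778)^2/11 + (7.7968)^2/15
  = 3.035 + 4.0527 = 7.0877
Step 3: Objective decrease = 0.5 * g^T H^(-1) g = 3.5438


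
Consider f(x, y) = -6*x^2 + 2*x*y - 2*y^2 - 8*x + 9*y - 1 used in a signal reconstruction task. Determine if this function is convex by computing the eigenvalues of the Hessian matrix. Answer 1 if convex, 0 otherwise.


The Hessian of f(x,y) = -6*x^2 + 2*x*y - 2*y^2 - 8*x + 9*y - 1 is:
H = [[-12, 2], [2, -4]]
Trace = -12 - 4 = -16
Determinant = -12*-4 - (2)^2 = 44
Discriminant = (-16)^2 - 4*44 = 80.0
Eigenvalues: lambda_1 = -12.4721, lambda_2 = -3.5279
The function is not convex.

0


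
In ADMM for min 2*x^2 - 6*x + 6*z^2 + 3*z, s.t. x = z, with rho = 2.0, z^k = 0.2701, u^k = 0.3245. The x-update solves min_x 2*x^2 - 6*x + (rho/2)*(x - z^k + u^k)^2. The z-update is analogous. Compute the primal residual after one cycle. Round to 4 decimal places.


ADMM iteration with rho = 2.0, z^k = 0.2701, u^k = 0.3245
Step 1: x-update.
Minimize 2*x^2 - 6*x + (2.0/2)*(x - 0.2701 + 0.3245)^2
FOC: (2*2 + 2.0)*x = 6 + 2.0*(0.2701 - 0.3245)
x^{k+1} = 0.9819
Step 2: z-update.
Minimize 6*z^2 + 3*z + (2.0/2)*(0.9819 - z + 0.3245)^2
FOC: (2*6 + 2.0)*z = -3 + 2.0*(0.9819 + 0.3245)
z^{k+1} = -0.0277
Step 3: u-update.
u^{k+1} = 0.3245 + 0.9819 + 0.0277 = 1.334
Step 4: Primal residual = |0.9819 + 0.0277| = 1.0095


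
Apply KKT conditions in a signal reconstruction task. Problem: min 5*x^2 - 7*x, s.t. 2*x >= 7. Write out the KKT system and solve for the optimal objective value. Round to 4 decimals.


Step 1: Try lambda = 0 (constraint inactive).
x_unc = 7/(2*5) = 0.7
Check: 2*0.7 = 1.4 < 7 -- violated!
Step 2: Constraint must be active: 2*x = 7
x* = 7/2 = 3.5
lambda = (2*5*3.5 - 7)/2 = 14.0
Step 3: Compute optimal value.
f(x*) = 5*3.5^2 - 7*3.5 = 36.75


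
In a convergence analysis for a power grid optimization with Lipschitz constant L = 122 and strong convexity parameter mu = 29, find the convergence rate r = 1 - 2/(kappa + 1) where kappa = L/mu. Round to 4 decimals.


Step 1: Compute the condition number.
kappa = L/mu = 122/29 = 4.2069
Step 2: Compute the convergence rate.
r = 1 - 2/(kappa + 1) = 1 - 2*mu/(L + mu) = (L - mu)/(L + mu) = 93/151 = 0.6159


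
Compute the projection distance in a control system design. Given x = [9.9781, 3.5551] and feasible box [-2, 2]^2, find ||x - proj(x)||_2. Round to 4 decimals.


Project each component onto [-2, 2].
clip(9.9781) = 2.0, clip(3.5551) = 2.0
Projection = [2.0, 2.0]
Squared diffs: [63.6501, 2.4183]
Distance = sqrt(66.0684) = 8.1282


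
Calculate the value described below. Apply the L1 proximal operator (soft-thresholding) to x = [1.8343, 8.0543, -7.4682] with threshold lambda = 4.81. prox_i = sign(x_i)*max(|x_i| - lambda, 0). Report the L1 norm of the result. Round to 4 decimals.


Soft-thresholding with lambda = 4.81:
prox(1.8343) = sign(1.8343)*max(|1.8343| - 4.81, 0) = 0.0
prox(8.0543) = sign(8.0543)*max(|8.0543| - 4.81, 0) = 3.2443
prox(-7.4682) = sign(-7.4682)*max(|-7.4682| - 4.81, 0) = -2.6582
prox(x) = [0.0, 3.2443, -2.6582]
||prox(x)||_1 = 0.0 + 3.2443 + 2.6582 = 5.9025


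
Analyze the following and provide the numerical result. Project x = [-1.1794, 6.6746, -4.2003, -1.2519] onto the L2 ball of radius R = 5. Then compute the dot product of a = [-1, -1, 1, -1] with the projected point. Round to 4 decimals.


Step 1: Compute ||x|| (intermediates to 6 decimals).
||x|| = sqrt((-1.1794)^2 + 6.6746^2 + (-4.2003)^2 + (-1.2519)^2) = 8.07162
Step 2: Project.
Since ||x|| > R, scale = R/||x|| = 5/8.07162 = 0.619454, proj(x) = scale * x
proj(x) = [-0.730584, 4.134608, -2.601893, -0.775494]
Step 3: Dot product.
a^T * proj(x) = -1*(-0.730584) - 1*4.134608 + 1*(-2.601893) - 1*(-0.775494) = -5.2304
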